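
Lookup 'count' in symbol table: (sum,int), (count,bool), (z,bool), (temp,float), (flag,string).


Lookup 'count' → type bool


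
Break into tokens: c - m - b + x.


Scan left to right, longest-match per lexeme
Tokens: ID(c), OP(-), ID(m), OP(-), ID(b), OP(+), ID(x)


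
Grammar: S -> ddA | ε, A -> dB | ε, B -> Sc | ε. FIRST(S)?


Per alternative of S: FIRST(ddA) = {d}; FIRST(ε) = {ε}
FIRST(S) = {d, ε}


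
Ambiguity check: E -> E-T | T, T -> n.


precedence layered via separate nonterminal T: deterministic
Unambiguous


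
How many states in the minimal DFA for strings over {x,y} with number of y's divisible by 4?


Track (count of y) mod 4: states 0..3, accept at 0
Minimal DFA: 4 states


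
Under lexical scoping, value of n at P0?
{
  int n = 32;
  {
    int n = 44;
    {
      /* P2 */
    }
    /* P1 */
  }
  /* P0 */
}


n declared in the same block as P0
n = 32


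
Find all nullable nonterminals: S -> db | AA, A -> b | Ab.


A nonterminal is nullable iff some alternative derives ε (directly, or every symbol in it is nullable)
Nullable: {}


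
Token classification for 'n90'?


Pattern: letter/underscore followed by alphanumerics, not a keyword
Type: IDENTIFIER


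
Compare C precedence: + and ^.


'+' is additive (level 9); '^' is bitwise XOR (level 4)
Higher level binds tighter
'+' has higher precedence than '^'


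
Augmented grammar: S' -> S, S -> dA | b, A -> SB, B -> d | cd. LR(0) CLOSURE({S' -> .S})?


Start: S' -> .S
For each item with dot before a nonterminal B, add B -> .γ for every B-production
Closure: [S' -> .S, S -> .dA, S -> .b]


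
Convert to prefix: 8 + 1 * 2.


'*' binds tighter: tree is (+ 8 (* 1 2))
Prefix: + 8 * 1 2


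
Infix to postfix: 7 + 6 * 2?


* has higher precedence, evaluate 6*2 first
Postfix: 7 6 2 * +


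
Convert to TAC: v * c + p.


Break into single-operator statements:
t1 = v * c
t2 = t1 + p


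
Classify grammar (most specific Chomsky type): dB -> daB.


LHS has context (more than one symbol) and |LHS| ≤ |RHS|
Classification: Type 1 (Context-Sensitive)


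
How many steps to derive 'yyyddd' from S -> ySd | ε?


Derivation: S => ySd => yySdd => yyySddd => yyyddd
Steps: 4


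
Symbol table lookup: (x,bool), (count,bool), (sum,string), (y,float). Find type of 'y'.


Lookup 'y' → type float


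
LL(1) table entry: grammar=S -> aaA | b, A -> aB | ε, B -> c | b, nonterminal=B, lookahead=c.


For [B, c]: 'c' ∈ FIRST(c)
Entry: B -> c


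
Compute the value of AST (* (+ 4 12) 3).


Evaluate inner: (+ 4 12) = 16
Evaluate root: (* 16 3) = 48
Result: 48


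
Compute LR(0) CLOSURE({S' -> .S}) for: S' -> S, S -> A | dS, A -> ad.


Start: S' -> .S
For each item with dot before a nonterminal B, add B -> .γ for every B-production
Closure: [S' -> .S, S -> .A, S -> .dS, A -> .ad]


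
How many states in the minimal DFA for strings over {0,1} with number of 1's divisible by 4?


Track (count of 1) mod 4: states 0..3, accept at 0
Minimal DFA: 4 states


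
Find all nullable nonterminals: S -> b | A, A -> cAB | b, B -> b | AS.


A nonterminal is nullable iff some alternative derives ε (directly, or every symbol in it is nullable)
Nullable: {}


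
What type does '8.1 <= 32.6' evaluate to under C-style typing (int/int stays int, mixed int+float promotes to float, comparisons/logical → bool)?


Operand types: float <= float
Rule: comparison yields bool
Result type: bool


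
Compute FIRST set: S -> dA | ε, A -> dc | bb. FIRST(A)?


Per alternative of A: FIRST(dc) = {d}; FIRST(bb) = {b}
FIRST(A) = {b, d}


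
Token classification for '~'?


Pattern: operator symbol
Type: OPERATOR


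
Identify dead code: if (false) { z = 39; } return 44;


condition is constant false, so the whole block is unreachable
Dead: 'if (false) { z = 39; }'


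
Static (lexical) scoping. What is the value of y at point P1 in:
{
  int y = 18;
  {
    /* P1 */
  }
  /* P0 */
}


P1's block does not declare y; resolves to the enclosing declaration at depth 0
y = 18


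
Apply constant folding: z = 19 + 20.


19 + 20 = 39 at compile time
Optimized: z = 39


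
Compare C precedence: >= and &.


'>=' is relational (level 7); '&' is bitwise AND (level 5)
Higher level binds tighter
'>=' has higher precedence than '&'


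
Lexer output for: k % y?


Scan left to right, longest-match per lexeme
Tokens: ID(k), OP(%), ID(y)


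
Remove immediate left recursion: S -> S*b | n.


Left-recursive alternatives: S*b; non-recursive: n
Introduce S': S -> nS', S' -> *bS' | ε


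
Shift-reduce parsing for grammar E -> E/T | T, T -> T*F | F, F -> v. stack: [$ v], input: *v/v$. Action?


'v' on top is the handle for F -> v
Action: reduce (F -> v)


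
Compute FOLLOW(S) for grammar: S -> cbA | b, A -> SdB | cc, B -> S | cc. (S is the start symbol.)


$ ∈ FOLLOW(S). For each A -> αBβ: add FIRST(β)\{ε} to FOLLOW(B); if β nullable, add FOLLOW(A).
FOLLOW(S) = {$, d}


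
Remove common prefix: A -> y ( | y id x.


Common prefix: 'y'
Factored: A -> y A', A' -> ( | id x


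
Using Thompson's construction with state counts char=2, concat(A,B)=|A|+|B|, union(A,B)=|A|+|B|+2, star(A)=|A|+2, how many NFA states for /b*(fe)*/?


Syntax tree has 3 char leaf(s), 0 union(s), 2 star(s)
chars contribute 3×2 = 6; each union adds +2; each star adds +2
Total: 6 + 0 + 4 = 10 states


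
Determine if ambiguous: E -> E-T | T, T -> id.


precedence layered via separate nonterminal T: deterministic
Unambiguous


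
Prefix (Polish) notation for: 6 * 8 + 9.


left-to-right (same/higher precedence on left): tree is (+ (* 6 8) 9)
Prefix: + * 6 8 9


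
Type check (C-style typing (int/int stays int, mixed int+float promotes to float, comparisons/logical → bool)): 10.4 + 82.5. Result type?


Operand types: float + float
Rule: mixed int/float promotes to float; int/int stays int
Result type: float


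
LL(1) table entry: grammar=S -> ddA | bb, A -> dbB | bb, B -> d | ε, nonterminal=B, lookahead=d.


For [B, d]: 'd' ∈ FIRST(d)
Entry: B -> d


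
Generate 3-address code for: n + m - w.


Break into single-operator statements:
t1 = n + m
t2 = t1 - w


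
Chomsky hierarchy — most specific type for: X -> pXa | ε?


Single nonterminal LHS, but p^n a^n is not regular
Classification: Type 2 (Context-Free)


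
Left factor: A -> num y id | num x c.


Common prefix: 'num'
Factored: A -> num A', A' -> y id | x c


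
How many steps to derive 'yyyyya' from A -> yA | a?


Derivation: A => yA => yyA => yyyA => yyyyA => yyyyyA => yyyyya
Steps: 6


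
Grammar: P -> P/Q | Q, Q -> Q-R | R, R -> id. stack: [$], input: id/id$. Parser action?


no handle on stack; shift 'id'
Action: shift


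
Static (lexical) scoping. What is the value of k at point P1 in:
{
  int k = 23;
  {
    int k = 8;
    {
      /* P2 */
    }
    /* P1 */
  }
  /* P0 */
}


k declared in the same block as P1
k = 8


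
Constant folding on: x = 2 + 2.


2 + 2 = 4 at compile time
Optimized: x = 4


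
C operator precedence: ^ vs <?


'<' is relational (level 7); '^' is bitwise XOR (level 4)
Higher level binds tighter
'<' has higher precedence than '^'


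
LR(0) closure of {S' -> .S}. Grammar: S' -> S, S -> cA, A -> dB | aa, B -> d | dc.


Start: S' -> .S
For each item with dot before a nonterminal B, add B -> .γ for every B-production
Closure: [S' -> .S, S -> .cA]


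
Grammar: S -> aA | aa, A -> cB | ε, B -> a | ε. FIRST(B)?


Per alternative of B: FIRST(a) = {a}; FIRST(ε) = {ε}
FIRST(B) = {a, ε}


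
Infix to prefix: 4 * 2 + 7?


left-to-right (same/higher precedence on left): tree is (+ (* 4 2) 7)
Prefix: + * 4 2 7


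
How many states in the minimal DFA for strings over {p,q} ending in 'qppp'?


Track the longest suffix of input matching a prefix of 'qppp': 5 classes (prefixes of length 0..4)
Minimal DFA: 5 states


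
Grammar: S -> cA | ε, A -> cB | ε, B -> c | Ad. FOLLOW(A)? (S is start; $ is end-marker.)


$ ∈ FOLLOW(S). For each A -> αBβ: add FIRST(β)\{ε} to FOLLOW(B); if β nullable, add FOLLOW(A).
FOLLOW(A) = {$, d}


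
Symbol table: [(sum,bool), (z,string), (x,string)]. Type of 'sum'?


Lookup 'sum' → type bool


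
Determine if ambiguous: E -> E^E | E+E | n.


'n^n+n' has two parse trees (no precedence encoded between ^ and +)
Ambiguous


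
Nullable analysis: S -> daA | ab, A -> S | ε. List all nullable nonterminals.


A nonterminal is nullable iff some alternative derives ε (directly, or every symbol in it is nullable)
Nullable: {A}


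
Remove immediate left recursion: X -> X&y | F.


Left-recursive alternatives: X&y; non-recursive: F
Introduce X': X -> FX', X' -> &yX' | ε


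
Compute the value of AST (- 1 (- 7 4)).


Evaluate inner: (- 7 4) = 3
Evaluate root: (- 1 3) = -2
Result: -2


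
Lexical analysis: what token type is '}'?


Pattern: delimiter/punctuation
Type: PUNCTUATION


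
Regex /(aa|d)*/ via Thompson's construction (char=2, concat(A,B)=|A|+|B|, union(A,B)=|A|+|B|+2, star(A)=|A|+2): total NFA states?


Syntax tree has 3 char leaf(s), 1 union(s), 1 star(s)
chars contribute 3×2 = 6; each union adds +2; each star adds +2
Total: 6 + 2 + 2 = 10 states


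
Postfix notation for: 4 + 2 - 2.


Left to right (same or higher precedence on left)
Postfix: 4 2 + 2 -


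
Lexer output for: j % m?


Scan left to right, longest-match per lexeme
Tokens: ID(j), OP(%), ID(m)


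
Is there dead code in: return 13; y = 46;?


statement follows a return and is unreachable
Dead: 'y = 46'


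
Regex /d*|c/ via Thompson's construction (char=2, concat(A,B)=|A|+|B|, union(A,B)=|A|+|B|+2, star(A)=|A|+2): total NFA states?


Syntax tree has 2 char leaf(s), 1 union(s), 1 star(s)
chars contribute 2×2 = 4; each union adds +2; each star adds +2
Total: 4 + 2 + 2 = 8 states


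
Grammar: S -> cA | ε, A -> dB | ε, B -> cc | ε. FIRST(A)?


Per alternative of A: FIRST(dB) = {d}; FIRST(ε) = {ε}
FIRST(A) = {d, ε}


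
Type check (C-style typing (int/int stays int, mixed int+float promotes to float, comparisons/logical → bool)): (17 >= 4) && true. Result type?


Operand types: bool && bool
Rule: logical operators take bool operands and yield bool
Result type: bool


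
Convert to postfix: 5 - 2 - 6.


Left to right (same or higher precedence on left)
Postfix: 5 2 - 6 -


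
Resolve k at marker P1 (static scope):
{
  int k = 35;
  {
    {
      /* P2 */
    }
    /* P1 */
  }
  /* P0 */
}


P1's block does not declare k; resolves to the enclosing declaration at depth 0
k = 35


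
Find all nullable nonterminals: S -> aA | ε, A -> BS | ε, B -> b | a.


A nonterminal is nullable iff some alternative derives ε (directly, or every symbol in it is nullable)
Nullable: {A, S}


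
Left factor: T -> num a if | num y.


Common prefix: 'num'
Factored: T -> num T', T' -> a if | y


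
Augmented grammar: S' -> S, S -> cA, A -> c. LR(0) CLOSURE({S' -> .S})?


Start: S' -> .S
For each item with dot before a nonterminal B, add B -> .γ for every B-production
Closure: [S' -> .S, S -> .cA]


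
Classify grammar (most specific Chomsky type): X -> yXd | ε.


Single nonterminal LHS, but y^n d^n is not regular
Classification: Type 2 (Context-Free)


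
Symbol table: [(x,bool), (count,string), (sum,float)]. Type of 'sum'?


Lookup 'sum' → type float


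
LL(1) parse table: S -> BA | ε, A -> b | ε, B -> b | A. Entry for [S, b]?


For [S, b]: 'b' ∈ FIRST(BA)
Entry: S -> BA


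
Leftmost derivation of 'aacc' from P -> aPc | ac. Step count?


Derivation: P => aPc => aacc
Steps: 2


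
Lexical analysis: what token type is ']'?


Pattern: delimiter/punctuation
Type: PUNCTUATION


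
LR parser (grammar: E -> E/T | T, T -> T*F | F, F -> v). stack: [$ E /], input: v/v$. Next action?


no handle ('E/' is not any RHS); shift 'v'
Action: shift


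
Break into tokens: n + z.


Scan left to right, longest-match per lexeme
Tokens: ID(n), OP(+), ID(z)


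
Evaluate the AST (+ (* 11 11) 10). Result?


Evaluate inner: (* 11 11) = 121
Evaluate root: (+ 121 10) = 131
Result: 131


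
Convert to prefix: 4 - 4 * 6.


'*' binds tighter: tree is (- 4 (* 4 6))
Prefix: - 4 * 4 6


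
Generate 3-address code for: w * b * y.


Break into single-operator statements:
t1 = w * b
t2 = t1 * y


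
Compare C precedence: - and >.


'-' is additive (level 9); '>' is relational (level 7)
Higher level binds tighter
'-' has higher precedence than '>'


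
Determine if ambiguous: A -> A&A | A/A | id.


'id&id/id' has two parse trees (no precedence encoded between & and /)
Ambiguous


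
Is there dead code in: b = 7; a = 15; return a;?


b is assigned but never read
Dead: 'b = 7'


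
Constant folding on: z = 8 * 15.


8 * 15 = 120 at compile time
Optimized: z = 120


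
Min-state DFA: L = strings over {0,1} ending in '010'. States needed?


Track the longest suffix of input matching a prefix of '010': 4 classes (prefixes of length 0..3)
Minimal DFA: 4 states


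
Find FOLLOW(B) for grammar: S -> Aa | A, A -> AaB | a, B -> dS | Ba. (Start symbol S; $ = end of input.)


$ ∈ FOLLOW(S). For each A -> αBβ: add FIRST(β)\{ε} to FOLLOW(B); if β nullable, add FOLLOW(A).
FOLLOW(B) = {$, a}


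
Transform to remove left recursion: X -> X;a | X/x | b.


Left-recursive alternatives: X;a, X/x; non-recursive: b
Introduce X': X -> bX', X' -> ;aX' | /xX' | ε


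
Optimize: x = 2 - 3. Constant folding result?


2 - 3 = -1 at compile time
Optimized: x = -1


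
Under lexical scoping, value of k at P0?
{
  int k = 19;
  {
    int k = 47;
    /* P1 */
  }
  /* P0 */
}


k declared in the same block as P0
k = 19


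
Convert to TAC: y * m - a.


Break into single-operator statements:
t1 = y * m
t2 = t1 - a


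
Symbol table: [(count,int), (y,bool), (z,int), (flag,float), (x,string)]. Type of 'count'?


Lookup 'count' → type int


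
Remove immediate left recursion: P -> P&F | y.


Left-recursive alternatives: P&F; non-recursive: y
Introduce P': P -> yP', P' -> &FP' | ε


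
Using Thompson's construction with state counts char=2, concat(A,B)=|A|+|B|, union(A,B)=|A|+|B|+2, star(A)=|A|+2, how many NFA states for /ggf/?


Syntax tree has 3 char leaf(s), 0 union(s), 0 star(s)
chars contribute 3×2 = 6; each union adds +2; each star adds +2
Total: 6 + 0 + 0 = 6 states


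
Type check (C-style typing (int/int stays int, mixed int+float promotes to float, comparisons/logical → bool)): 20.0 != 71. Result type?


Operand types: float != int
Rule: comparison yields bool
Result type: bool


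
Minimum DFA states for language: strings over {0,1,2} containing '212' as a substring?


KMP-style automaton: 3 progress states + 1 absorbing accept = 4
Minimal DFA: 4 states


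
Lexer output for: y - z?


Scan left to right, longest-match per lexeme
Tokens: ID(y), OP(-), ID(z)


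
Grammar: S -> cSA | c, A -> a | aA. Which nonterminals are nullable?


A nonterminal is nullable iff some alternative derives ε (directly, or every symbol in it is nullable)
Nullable: {}


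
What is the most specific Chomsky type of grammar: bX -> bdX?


LHS has context (more than one symbol) and |LHS| ≤ |RHS|
Classification: Type 1 (Context-Sensitive)


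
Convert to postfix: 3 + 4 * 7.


* has higher precedence, evaluate 4*7 first
Postfix: 3 4 7 * +


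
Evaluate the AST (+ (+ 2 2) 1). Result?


Evaluate inner: (+ 2 2) = 4
Evaluate root: (+ 4 1) = 5
Result: 5


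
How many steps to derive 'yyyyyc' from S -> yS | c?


Derivation: S => yS => yyS => yyyS => yyyyS => yyyyyS => yyyyyc
Steps: 6


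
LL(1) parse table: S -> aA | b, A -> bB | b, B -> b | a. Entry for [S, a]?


For [S, a]: 'a' ∈ FIRST(aA)
Entry: S -> aA


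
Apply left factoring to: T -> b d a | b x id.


Common prefix: 'b'
Factored: T -> b T', T' -> d a | x id


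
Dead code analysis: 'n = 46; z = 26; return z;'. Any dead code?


n is assigned but never read
Dead: 'n = 46'


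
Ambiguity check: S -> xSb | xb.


balanced x^n…b^n: each string has a unique parse
Unambiguous


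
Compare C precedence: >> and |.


'>>' is shift (level 8); '|' is bitwise OR (level 3)
Higher level binds tighter
'>>' has higher precedence than '|'


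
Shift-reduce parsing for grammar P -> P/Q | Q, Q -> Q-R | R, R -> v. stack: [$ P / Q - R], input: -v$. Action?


handle 'Q-R' on top
Action: reduce (Q -> Q-R)


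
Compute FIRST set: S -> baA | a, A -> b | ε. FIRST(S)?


Per alternative of S: FIRST(baA) = {b}; FIRST(a) = {a}
FIRST(S) = {a, b}


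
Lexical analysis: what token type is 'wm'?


Pattern: letter/underscore followed by alphanumerics, not a keyword
Type: IDENTIFIER


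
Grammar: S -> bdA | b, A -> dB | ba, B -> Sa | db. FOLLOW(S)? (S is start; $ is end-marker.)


$ ∈ FOLLOW(S). For each A -> αBβ: add FIRST(β)\{ε} to FOLLOW(B); if β nullable, add FOLLOW(A).
FOLLOW(S) = {$, a}


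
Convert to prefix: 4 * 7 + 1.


left-to-right (same/higher precedence on left): tree is (+ (* 4 7) 1)
Prefix: + * 4 7 1


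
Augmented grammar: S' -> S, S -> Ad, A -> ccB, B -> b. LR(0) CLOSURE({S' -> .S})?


Start: S' -> .S
For each item with dot before a nonterminal B, add B -> .γ for every B-production
Closure: [S' -> .S, S -> .Ad, A -> .ccB]


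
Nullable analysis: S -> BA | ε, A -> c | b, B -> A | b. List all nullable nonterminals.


A nonterminal is nullable iff some alternative derives ε (directly, or every symbol in it is nullable)
Nullable: {S}


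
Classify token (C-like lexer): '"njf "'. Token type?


Pattern: double-quoted sequence
Type: STRING_LITERAL


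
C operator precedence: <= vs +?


'+' is additive (level 9); '<=' is relational (level 7)
Higher level binds tighter
'+' has higher precedence than '<='


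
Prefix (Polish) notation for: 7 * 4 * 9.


left-to-right (same/higher precedence on left): tree is (* (* 7 4) 9)
Prefix: * * 7 4 9


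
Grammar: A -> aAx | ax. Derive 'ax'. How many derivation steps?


Derivation: A => ax
Steps: 1


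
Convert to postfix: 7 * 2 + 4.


Left to right (same or higher precedence on left)
Postfix: 7 2 * 4 +


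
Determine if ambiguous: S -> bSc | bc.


balanced b^n…c^n: each string has a unique parse
Unambiguous


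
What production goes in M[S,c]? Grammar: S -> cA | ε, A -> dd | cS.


For [S, c]: 'c' ∈ FIRST(cA)
Entry: S -> cA


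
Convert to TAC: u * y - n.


Break into single-operator statements:
t1 = u * y
t2 = t1 - n


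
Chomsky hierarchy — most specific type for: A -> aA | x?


Right-linear: every RHS is a terminal or a terminal followed by one nonterminal
Classification: Type 3 (Regular)


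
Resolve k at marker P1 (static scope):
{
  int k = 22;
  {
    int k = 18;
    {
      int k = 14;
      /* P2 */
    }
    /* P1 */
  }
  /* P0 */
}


k declared in the same block as P1
k = 18


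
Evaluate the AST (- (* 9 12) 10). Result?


Evaluate inner: (* 9 12) = 108
Evaluate root: (- 108 10) = 98
Result: 98


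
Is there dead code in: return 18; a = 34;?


statement follows a return and is unreachable
Dead: 'a = 34'


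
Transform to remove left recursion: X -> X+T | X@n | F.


Left-recursive alternatives: X+T, X@n; non-recursive: F
Introduce X': X -> FX', X' -> +TX' | @nX' | ε


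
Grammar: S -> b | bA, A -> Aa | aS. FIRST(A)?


Per alternative of A: FIRST(Aa) = {a}; FIRST(aS) = {a}
FIRST(A) = {a}


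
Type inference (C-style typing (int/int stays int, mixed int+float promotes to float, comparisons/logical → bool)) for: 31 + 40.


Operand types: int + int
Rule: mixed int/float promotes to float; int/int stays int
Result type: int


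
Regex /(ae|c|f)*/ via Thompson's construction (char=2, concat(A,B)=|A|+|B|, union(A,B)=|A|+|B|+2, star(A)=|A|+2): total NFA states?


Syntax tree has 4 char leaf(s), 2 union(s), 1 star(s)
chars contribute 4×2 = 8; each union adds +2; each star adds +2
Total: 8 + 4 + 2 = 14 states


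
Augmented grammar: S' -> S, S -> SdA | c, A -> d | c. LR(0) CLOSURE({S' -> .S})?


Start: S' -> .S
For each item with dot before a nonterminal B, add B -> .γ for every B-production
Closure: [S' -> .S, S -> .SdA, S -> .c]


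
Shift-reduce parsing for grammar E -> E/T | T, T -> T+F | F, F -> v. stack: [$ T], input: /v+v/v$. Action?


lookahead ∉ {+} so T won't extend; reduce E -> T
Action: reduce (E -> T)


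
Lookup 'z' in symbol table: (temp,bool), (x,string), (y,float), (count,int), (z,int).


Lookup 'z' → type int


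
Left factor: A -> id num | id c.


Common prefix: 'id'
Factored: A -> id A', A' -> num | c


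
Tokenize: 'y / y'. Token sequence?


Scan left to right, longest-match per lexeme
Tokens: ID(y), OP(/), ID(y)


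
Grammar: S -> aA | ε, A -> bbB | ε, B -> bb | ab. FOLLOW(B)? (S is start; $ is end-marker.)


$ ∈ FOLLOW(S). For each A -> αBβ: add FIRST(β)\{ε} to FOLLOW(B); if β nullable, add FOLLOW(A).
FOLLOW(B) = {$}


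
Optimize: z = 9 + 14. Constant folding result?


9 + 14 = 23 at compile time
Optimized: z = 23


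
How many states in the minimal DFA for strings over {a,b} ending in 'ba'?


Track the longest suffix of input matching a prefix of 'ba': 3 classes (prefixes of length 0..2)
Minimal DFA: 3 states


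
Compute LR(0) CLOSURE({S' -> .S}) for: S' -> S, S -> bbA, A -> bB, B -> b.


Start: S' -> .S
For each item with dot before a nonterminal B, add B -> .γ for every B-production
Closure: [S' -> .S, S -> .bbA]


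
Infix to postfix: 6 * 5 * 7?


Left to right (same or higher precedence on left)
Postfix: 6 5 * 7 *


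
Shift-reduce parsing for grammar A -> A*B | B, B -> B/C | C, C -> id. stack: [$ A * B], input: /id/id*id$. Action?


'/' can extend B; shift to build B -> B/C
Action: shift


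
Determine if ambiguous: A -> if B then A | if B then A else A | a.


dangling else: 'if B then if B then a else a' parses two ways
Ambiguous


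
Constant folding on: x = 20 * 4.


20 * 4 = 80 at compile time
Optimized: x = 80


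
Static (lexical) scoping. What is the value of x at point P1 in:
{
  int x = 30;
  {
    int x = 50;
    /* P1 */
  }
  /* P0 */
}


x declared in the same block as P1
x = 50


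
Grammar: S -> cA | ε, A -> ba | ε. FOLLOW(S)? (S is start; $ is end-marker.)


$ ∈ FOLLOW(S). For each A -> αBβ: add FIRST(β)\{ε} to FOLLOW(B); if β nullable, add FOLLOW(A).
FOLLOW(S) = {$}


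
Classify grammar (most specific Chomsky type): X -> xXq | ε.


Single nonterminal LHS, but x^n q^n is not regular
Classification: Type 2 (Context-Free)


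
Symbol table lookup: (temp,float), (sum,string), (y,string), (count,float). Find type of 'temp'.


Lookup 'temp' → type float


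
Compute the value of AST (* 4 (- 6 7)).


Evaluate inner: (- 6 7) = -1
Evaluate root: (* 4 -1) = -4
Result: -4


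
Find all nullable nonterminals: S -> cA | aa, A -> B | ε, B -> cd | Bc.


A nonterminal is nullable iff some alternative derives ε (directly, or every symbol in it is nullable)
Nullable: {A}


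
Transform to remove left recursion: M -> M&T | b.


Left-recursive alternatives: M&T; non-recursive: b
Introduce M': M -> bM', M' -> &TM' | ε


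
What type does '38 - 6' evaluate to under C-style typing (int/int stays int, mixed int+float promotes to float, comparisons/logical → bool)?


Operand types: int - int
Rule: mixed int/float promotes to float; int/int stays int
Result type: int


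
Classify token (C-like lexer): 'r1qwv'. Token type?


Pattern: letter/underscore followed by alphanumerics, not a keyword
Type: IDENTIFIER


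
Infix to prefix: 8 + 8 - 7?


left-to-right (same/higher precedence on left): tree is (- (+ 8 8) 7)
Prefix: - + 8 8 7


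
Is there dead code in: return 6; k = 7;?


statement follows a return and is unreachable
Dead: 'k = 7'


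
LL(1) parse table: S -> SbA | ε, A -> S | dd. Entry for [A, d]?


For [A, d]: 'd' ∈ FIRST(dd)
Entry: A -> dd


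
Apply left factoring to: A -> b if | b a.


Common prefix: 'b'
Factored: A -> b A', A' -> if | a


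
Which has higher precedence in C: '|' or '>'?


'>' is relational (level 7); '|' is bitwise OR (level 3)
Higher level binds tighter
'>' has higher precedence than '|'


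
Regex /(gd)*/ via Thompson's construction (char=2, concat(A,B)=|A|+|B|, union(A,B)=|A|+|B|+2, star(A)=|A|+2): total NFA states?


Syntax tree has 2 char leaf(s), 0 union(s), 1 star(s)
chars contribute 2×2 = 4; each union adds +2; each star adds +2
Total: 4 + 0 + 2 = 6 states


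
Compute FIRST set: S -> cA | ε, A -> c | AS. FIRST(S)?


Per alternative of S: FIRST(cA) = {c}; FIRST(ε) = {ε}
FIRST(S) = {c, ε}


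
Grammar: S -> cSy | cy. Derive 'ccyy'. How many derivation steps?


Derivation: S => cSy => ccyy
Steps: 2


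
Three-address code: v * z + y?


Break into single-operator statements:
t1 = v * z
t2 = t1 + y


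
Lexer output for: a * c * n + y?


Scan left to right, longest-match per lexeme
Tokens: ID(a), OP(*), ID(c), OP(*), ID(n), OP(+), ID(y)


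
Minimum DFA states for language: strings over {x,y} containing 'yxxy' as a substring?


KMP-style automaton: 4 progress states + 1 absorbing accept = 5
Minimal DFA: 5 states


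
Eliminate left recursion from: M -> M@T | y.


Left-recursive alternatives: M@T; non-recursive: y
Introduce M': M -> yM', M' -> @TM' | ε


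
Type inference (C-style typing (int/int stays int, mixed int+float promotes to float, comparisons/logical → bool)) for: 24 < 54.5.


Operand types: int < float
Rule: comparison yields bool
Result type: bool


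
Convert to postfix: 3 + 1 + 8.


Left to right (same or higher precedence on left)
Postfix: 3 1 + 8 +


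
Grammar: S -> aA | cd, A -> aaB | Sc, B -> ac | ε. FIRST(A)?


Per alternative of A: FIRST(aaB) = {a}; FIRST(Sc) = {a, c}
FIRST(A) = {a, c}


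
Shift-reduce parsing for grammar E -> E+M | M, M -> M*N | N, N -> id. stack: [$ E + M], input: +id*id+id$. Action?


handle 'E+M' on top; lookahead ∈ FOLLOW(E) = {+, $}
Action: reduce (E -> E+M)


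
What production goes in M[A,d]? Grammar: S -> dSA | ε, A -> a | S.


For [A, d]: 'd' ∈ FIRST(S)
Entry: A -> S


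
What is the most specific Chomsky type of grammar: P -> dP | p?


Right-linear: every RHS is a terminal or a terminal followed by one nonterminal
Classification: Type 3 (Regular)


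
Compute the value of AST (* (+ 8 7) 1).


Evaluate inner: (+ 8 7) = 15
Evaluate root: (* 15 1) = 15
Result: 15


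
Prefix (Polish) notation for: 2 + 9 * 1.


'*' binds tighter: tree is (+ 2 (* 9 1))
Prefix: + 2 * 9 1


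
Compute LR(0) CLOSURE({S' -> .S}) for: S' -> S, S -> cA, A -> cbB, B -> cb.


Start: S' -> .S
For each item with dot before a nonterminal B, add B -> .γ for every B-production
Closure: [S' -> .S, S -> .cA]


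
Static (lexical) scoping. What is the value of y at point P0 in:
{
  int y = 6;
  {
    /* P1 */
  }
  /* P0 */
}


y declared in the same block as P0
y = 6


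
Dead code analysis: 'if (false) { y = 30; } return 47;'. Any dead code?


condition is constant false, so the whole block is unreachable
Dead: 'if (false) { y = 30; }'


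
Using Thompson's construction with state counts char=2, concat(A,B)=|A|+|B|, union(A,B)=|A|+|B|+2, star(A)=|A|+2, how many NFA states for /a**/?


Syntax tree has 1 char leaf(s), 0 union(s), 2 star(s)
chars contribute 1×2 = 2; each union adds +2; each star adds +2
Total: 2 + 0 + 4 = 6 states


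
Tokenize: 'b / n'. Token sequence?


Scan left to right, longest-match per lexeme
Tokens: ID(b), OP(/), ID(n)


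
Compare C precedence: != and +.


'+' is additive (level 9); '!=' is equality (level 6)
Higher level binds tighter
'+' has higher precedence than '!='


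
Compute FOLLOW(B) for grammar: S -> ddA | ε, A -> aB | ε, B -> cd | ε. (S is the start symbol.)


$ ∈ FOLLOW(S). For each A -> αBβ: add FIRST(β)\{ε} to FOLLOW(B); if β nullable, add FOLLOW(A).
FOLLOW(B) = {$}


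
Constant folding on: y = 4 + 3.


4 + 3 = 7 at compile time
Optimized: y = 7


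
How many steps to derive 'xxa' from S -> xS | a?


Derivation: S => xS => xxS => xxa
Steps: 3


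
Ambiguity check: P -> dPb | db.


balanced d^n…b^n: each string has a unique parse
Unambiguous


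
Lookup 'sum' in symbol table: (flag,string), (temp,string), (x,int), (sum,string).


Lookup 'sum' → type string


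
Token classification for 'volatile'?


Pattern: reserved word
Type: KEYWORD


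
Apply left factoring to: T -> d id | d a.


Common prefix: 'd'
Factored: T -> d T', T' -> id | a


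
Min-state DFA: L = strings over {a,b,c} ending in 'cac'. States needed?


Track the longest suffix of input matching a prefix of 'cac': 4 classes (prefixes of length 0..3)
Minimal DFA: 4 states


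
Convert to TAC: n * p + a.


Break into single-operator statements:
t1 = n * p
t2 = t1 + a


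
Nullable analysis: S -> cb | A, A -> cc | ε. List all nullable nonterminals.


A nonterminal is nullable iff some alternative derives ε (directly, or every symbol in it is nullable)
Nullable: {A, S}


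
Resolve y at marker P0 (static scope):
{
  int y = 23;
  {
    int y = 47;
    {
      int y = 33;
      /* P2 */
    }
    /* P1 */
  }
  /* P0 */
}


y declared in the same block as P0
y = 23


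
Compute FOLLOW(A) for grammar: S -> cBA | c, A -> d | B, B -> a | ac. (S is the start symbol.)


$ ∈ FOLLOW(S). For each A -> αBβ: add FIRST(β)\{ε} to FOLLOW(B); if β nullable, add FOLLOW(A).
FOLLOW(A) = {$}


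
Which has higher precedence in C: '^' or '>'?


'>' is relational (level 7); '^' is bitwise XOR (level 4)
Higher level binds tighter
'>' has higher precedence than '^'


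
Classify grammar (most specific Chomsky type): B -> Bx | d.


Left-linear: every RHS is a terminal or one nonterminal followed by a terminal
Classification: Type 3 (Regular)


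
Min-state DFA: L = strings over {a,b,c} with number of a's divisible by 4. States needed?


Track (count of a) mod 4: states 0..3, accept at 0
Minimal DFA: 4 states


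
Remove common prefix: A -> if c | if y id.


Common prefix: 'if'
Factored: A -> if A', A' -> c | y id


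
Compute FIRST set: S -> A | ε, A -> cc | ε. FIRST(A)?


Per alternative of A: FIRST(cc) = {c}; FIRST(ε) = {ε}
FIRST(A) = {c, ε}


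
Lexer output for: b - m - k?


Scan left to right, longest-match per lexeme
Tokens: ID(b), OP(-), ID(m), OP(-), ID(k)


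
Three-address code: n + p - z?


Break into single-operator statements:
t1 = n + p
t2 = t1 - z


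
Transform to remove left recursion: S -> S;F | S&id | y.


Left-recursive alternatives: S;F, S&id; non-recursive: y
Introduce S': S -> yS', S' -> ;FS' | &idS' | ε


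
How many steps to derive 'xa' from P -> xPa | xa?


Derivation: P => xa
Steps: 1


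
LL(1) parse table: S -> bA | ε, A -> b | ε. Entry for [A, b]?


For [A, b]: 'b' ∈ FIRST(b)
Entry: A -> b


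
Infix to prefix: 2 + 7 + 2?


left-to-right (same/higher precedence on left): tree is (+ (+ 2 7) 2)
Prefix: + + 2 7 2


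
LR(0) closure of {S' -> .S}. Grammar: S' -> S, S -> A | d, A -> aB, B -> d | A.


Start: S' -> .S
For each item with dot before a nonterminal B, add B -> .γ for every B-production
Closure: [S' -> .S, S -> .A, S -> .d, A -> .aB]


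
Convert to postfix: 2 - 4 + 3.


Left to right (same or higher precedence on left)
Postfix: 2 4 - 3 +


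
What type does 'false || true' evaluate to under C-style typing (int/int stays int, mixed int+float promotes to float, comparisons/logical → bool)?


Operand types: bool || bool
Rule: logical operators take bool operands and yield bool
Result type: bool


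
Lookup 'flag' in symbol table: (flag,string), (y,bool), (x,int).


Lookup 'flag' → type string


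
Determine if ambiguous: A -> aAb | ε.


balanced a^n…b^n: each string has a unique parse
Unambiguous


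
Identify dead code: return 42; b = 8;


statement follows a return and is unreachable
Dead: 'b = 8'


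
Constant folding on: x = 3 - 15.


3 - 15 = -12 at compile time
Optimized: x = -12


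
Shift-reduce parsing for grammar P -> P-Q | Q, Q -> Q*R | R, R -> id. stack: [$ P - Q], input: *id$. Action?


'*' can extend Q; shift to build Q -> Q*R
Action: shift


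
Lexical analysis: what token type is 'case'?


Pattern: reserved word
Type: KEYWORD


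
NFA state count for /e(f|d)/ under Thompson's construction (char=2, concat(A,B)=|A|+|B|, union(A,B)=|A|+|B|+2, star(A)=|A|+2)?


Syntax tree has 3 char leaf(s), 1 union(s), 0 star(s)
chars contribute 3×2 = 6; each union adds +2; each star adds +2
Total: 6 + 2 + 0 = 8 states


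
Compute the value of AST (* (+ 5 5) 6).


Evaluate inner: (+ 5 5) = 10
Evaluate root: (* 10 6) = 60
Result: 60


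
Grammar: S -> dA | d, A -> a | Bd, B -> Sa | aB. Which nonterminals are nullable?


A nonterminal is nullable iff some alternative derives ε (directly, or every symbol in it is nullable)
Nullable: {}


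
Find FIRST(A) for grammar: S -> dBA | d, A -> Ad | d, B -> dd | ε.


Per alternative of A: FIRST(Ad) = {d}; FIRST(d) = {d}
FIRST(A) = {d}


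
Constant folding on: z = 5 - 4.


5 - 4 = 1 at compile time
Optimized: z = 1


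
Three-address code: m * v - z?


Break into single-operator statements:
t1 = m * v
t2 = t1 - z


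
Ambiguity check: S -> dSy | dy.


balanced d^n…y^n: each string has a unique parse
Unambiguous


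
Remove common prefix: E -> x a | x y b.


Common prefix: 'x'
Factored: E -> x E', E' -> a | y b


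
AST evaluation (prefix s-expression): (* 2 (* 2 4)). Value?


Evaluate inner: (* 2 4) = 8
Evaluate root: (* 2 8) = 16
Result: 16


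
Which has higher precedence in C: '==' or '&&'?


'==' is equality (level 6); '&&' is logical AND (level 2)
Higher level binds tighter
'==' has higher precedence than '&&'


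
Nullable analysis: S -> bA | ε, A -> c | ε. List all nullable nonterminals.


A nonterminal is nullable iff some alternative derives ε (directly, or every symbol in it is nullable)
Nullable: {A, S}


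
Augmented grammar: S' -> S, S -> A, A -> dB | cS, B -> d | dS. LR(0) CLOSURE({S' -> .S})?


Start: S' -> .S
For each item with dot before a nonterminal B, add B -> .γ for every B-production
Closure: [S' -> .S, S -> .A, A -> .dB, A -> .cS]


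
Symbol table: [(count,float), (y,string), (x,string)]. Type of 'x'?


Lookup 'x' → type string


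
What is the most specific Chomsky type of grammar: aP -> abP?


LHS has context (more than one symbol) and |LHS| ≤ |RHS|
Classification: Type 1 (Context-Sensitive)


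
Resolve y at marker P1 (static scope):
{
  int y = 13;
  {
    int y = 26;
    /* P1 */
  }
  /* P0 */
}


y declared in the same block as P1
y = 26


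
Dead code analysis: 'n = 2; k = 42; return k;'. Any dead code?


n is assigned but never read
Dead: 'n = 2'


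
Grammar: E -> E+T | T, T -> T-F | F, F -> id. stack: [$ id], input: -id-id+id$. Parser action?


'id' on top is the handle for F -> id
Action: reduce (F -> id)


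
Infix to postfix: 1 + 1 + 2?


Left to right (same or higher precedence on left)
Postfix: 1 1 + 2 +


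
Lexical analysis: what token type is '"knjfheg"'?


Pattern: double-quoted sequence
Type: STRING_LITERAL


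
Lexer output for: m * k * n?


Scan left to right, longest-match per lexeme
Tokens: ID(m), OP(*), ID(k), OP(*), ID(n)


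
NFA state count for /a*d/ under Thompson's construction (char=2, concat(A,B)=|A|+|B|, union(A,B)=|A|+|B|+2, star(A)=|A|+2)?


Syntax tree has 2 char leaf(s), 0 union(s), 1 star(s)
chars contribute 2×2 = 4; each union adds +2; each star adds +2
Total: 4 + 0 + 2 = 6 states


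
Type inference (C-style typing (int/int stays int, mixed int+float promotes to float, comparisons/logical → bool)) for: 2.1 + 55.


Operand types: float + int
Rule: mixed int/float promotes to float; int/int stays int
Result type: float


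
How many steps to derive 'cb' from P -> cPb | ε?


Derivation: P => cPb => cb
Steps: 2


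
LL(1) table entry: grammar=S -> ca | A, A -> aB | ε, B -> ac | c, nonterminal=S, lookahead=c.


For [S, c]: 'c' ∈ FIRST(ca)
Entry: S -> ca


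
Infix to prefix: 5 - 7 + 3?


left-to-right (same/higher precedence on left): tree is (+ (- 5 7) 3)
Prefix: + - 5 7 3


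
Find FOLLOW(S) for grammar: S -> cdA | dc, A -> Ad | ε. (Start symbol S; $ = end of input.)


$ ∈ FOLLOW(S). For each A -> αBβ: add FIRST(β)\{ε} to FOLLOW(B); if β nullable, add FOLLOW(A).
FOLLOW(S) = {$}


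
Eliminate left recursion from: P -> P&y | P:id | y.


Left-recursive alternatives: P&y, P:id; non-recursive: y
Introduce P': P -> yP', P' -> &yP' | :idP' | ε


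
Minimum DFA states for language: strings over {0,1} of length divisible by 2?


Track length mod 2: states 0..1, accept at 0
Minimal DFA: 2 states


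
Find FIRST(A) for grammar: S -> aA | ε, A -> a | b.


Per alternative of A: FIRST(a) = {a}; FIRST(b) = {b}
FIRST(A) = {a, b}


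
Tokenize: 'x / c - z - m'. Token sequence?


Scan left to right, longest-match per lexeme
Tokens: ID(x), OP(/), ID(c), OP(-), ID(z), OP(-), ID(m)


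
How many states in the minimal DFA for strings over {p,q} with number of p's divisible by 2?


Track (count of p) mod 2: states 0..1, accept at 0
Minimal DFA: 2 states


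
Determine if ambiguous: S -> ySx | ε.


balanced y^n…x^n: each string has a unique parse
Unambiguous


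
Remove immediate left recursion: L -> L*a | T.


Left-recursive alternatives: L*a; non-recursive: T
Introduce L': L -> TL', L' -> *aL' | ε


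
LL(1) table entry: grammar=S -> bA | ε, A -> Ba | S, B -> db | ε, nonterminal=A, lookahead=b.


For [A, b]: 'b' ∈ FIRST(S)
Entry: A -> S


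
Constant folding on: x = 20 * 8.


20 * 8 = 160 at compile time
Optimized: x = 160


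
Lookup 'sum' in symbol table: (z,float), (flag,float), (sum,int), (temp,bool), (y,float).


Lookup 'sum' → type int


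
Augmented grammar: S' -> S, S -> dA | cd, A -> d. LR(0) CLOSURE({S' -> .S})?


Start: S' -> .S
For each item with dot before a nonterminal B, add B -> .γ for every B-production
Closure: [S' -> .S, S -> .dA, S -> .cd]


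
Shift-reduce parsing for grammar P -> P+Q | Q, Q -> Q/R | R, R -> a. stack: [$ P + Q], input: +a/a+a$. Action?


handle 'P+Q' on top; lookahead ∈ FOLLOW(P) = {+, $}
Action: reduce (P -> P+Q)


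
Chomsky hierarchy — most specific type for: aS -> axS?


LHS has context (more than one symbol) and |LHS| ≤ |RHS|
Classification: Type 1 (Context-Sensitive)


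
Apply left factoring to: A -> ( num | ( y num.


Common prefix: '('
Factored: A -> ( A', A' -> num | y num


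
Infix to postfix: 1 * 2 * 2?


Left to right (same or higher precedence on left)
Postfix: 1 2 * 2 *


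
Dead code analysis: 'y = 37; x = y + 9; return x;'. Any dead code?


y is read by x's definition; x is returned
No dead code
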